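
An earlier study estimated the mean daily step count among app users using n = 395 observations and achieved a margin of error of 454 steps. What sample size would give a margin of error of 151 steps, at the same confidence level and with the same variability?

Margin of error scales as 1/√n, so n₂ = n₁·(E₁/E₂)².
n₂ = 395 × (454/151)² = 395 × 9.04 = 3570.80
Round up: n₂ = 3571.

3571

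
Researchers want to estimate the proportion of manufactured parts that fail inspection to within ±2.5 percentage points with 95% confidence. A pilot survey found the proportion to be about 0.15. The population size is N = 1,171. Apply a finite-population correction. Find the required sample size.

For a proportion with margin E = 0.025 at 95% confidence, z = 1.960.
n = p̂(1−p̂)(z/E)² = 0.15 × 0.85 × (1.960/0.025)² = 783.69 — call this n₀.
Finite-population correction with N = 1,171: n = n₀ / (1 + (n₀−1)/N) = 783.69 / 1.668 = 469.84
Round up: n = 470.

470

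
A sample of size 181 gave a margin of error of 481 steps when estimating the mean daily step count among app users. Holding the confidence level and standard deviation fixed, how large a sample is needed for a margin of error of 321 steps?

407

Margin of error scales as 1/√n, so n₂ = n₁·(E₁/E₂)².
n₂ = 181 × (481/321)² = 181 × 2.245 = 406.35
Round up: n₂ = 407.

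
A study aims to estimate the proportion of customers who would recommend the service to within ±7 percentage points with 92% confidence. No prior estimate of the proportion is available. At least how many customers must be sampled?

For a proportion with margin E = 0.07 at 92% confidence, z = 1.751.
With no prior estimate, use p = 0.5, which maximizes p(1−p) at 0.25.
n = 0.25 × (z/E)² = 0.25 × (1.751/0.07)² = 156.43
Round up: n = 157.

157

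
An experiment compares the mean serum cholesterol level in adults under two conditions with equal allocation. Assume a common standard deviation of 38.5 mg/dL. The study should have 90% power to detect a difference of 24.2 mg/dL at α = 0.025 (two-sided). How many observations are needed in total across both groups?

For two equal groups, n per group = 2·((z_{α/2} + z_β)·σ/δ)².
z_{α/2} = 2.241; z_β = 1.282 (power 90%).
n = 2 × (3.523 × 38.5 / 24.2)² = 2 × 31.41 = 62.82
Round up: n = 63 per group.
Total across both groups: 2 × 63 = 126.

126 total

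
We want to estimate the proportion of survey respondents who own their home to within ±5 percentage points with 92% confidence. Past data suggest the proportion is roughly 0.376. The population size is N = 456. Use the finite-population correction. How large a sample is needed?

For a proportion with margin E = 0.05 at 92% confidence, z = 1.751.
n = p̂(1−p̂)(z/E)² = 0.376 × 0.624 × (1.751/0.05)² = 287.74 — call this n₀.
Finite-population correction with N = 456: n = n₀ / (1 + (n₀−1)/N) = 287.74 / 1.629 = 176.64
Round up: n = 177.

177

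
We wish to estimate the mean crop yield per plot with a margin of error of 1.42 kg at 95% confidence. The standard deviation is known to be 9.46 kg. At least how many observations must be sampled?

For a mean, the margin of error is E = z·σ/√n, so n = (zσ/E)².
At 95% confidence, z = 1.960.
n = (1.960 × 9.46 / 1.42)² = 170.50
Round up: n = 171.

171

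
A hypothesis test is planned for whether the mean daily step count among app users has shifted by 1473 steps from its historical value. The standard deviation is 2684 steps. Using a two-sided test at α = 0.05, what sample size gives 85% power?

For a one-sample z-test, n = ((z_{α/2} + z_β)·σ/δ)².
z_{α/2} = 1.960 (two-sided α = 0.05); z_β = 1.036 (power 85% → β = 0.15).
n = (2.996 × 2684 / 1473)² = 29.80
Round up: n = 30.

30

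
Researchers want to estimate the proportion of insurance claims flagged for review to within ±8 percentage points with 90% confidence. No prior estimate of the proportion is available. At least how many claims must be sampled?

For a proportion with margin E = 0.08 at 90% confidence, z = 1.645.
With no prior estimate, use p = 0.5, which maximizes p(1−p) at 0.25.
n = 0.25 × (z/E)² = 0.25 × (1.645/0.08)² = 105.70
Round up: n = 106.

n = 106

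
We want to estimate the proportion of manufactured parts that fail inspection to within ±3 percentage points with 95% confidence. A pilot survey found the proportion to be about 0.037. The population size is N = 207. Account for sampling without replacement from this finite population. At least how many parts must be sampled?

88

For a proportion with margin E = 0.03 at 95% confidence, z = 1.960.
n = p̂(1−p̂)(z/E)² = 0.037 × 0.963 × (1.960/0.03)² = 152.09 — call this n₀.
Finite-population correction with N = 207: n = n₀ / (1 + (n₀−1)/N) = 152.09 / 1.73 = 87.91
Round up: n = 88.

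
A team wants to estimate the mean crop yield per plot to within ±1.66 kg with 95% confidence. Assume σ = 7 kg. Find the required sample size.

For a mean, the margin of error is E = z·σ/√n, so n = (zσ/E)².
At 95% confidence, z = 1.960.
n = (1.960 × 7 / 1.66)² = 68.31
Round up: n = 69.

69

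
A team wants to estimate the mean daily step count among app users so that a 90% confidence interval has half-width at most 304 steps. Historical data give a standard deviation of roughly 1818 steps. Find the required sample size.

97

For a mean, the margin of error is E = z·σ/√n, so n = (zσ/E)².
At 90% confidence, z = 1.645.
n = (1.645 × 1818 / 304)² = 96.78
Round up: n = 97.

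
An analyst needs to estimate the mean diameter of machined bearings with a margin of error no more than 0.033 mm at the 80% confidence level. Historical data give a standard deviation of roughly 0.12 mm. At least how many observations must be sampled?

For a mean, the margin of error is E = z·σ/√n, so n = (zσ/E)².
At 80% confidence, z = 1.282.
n = (1.282 × 0.12 / 0.033)² = 21.73
Round up: n = 22.

22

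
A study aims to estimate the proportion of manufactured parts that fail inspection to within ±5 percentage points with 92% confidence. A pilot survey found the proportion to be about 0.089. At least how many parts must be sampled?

For a proportion with margin E = 0.05 at 92% confidence, z = 1.751.
n = p̂(1−p̂)(z/E)² = 0.089 × 0.911 × (1.751/0.05)² = 99.44
Round up: n = 100.

100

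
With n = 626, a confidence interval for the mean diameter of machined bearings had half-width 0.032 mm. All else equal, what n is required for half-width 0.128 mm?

Margin of error scales as 1/√n, so n₂ = n₁·(E₁/E₂)².
n₂ = 626 × (0.032/0.128)² = 626 × 0.0625 = 39.12
Round up: n₂ = 40.

n = 40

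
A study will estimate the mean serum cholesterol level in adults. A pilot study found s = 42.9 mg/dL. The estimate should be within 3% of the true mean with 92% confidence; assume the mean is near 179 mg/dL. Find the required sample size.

196

For a mean, the margin of error is E = z·σ/√n, so n = (zσ/E)².
At 92% confidence, z = 1.751.
E = 3% of 179 = 5.37 mg/dL.
n = (1.751 × 42.9 / 5.37)² = 195.68
Round up: n = 196.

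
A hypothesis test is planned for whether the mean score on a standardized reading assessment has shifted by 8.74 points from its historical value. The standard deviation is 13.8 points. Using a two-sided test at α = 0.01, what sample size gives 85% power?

For a one-sample z-test, n = ((z_{α/2} + z_β)·σ/δ)².
z_{α/2} = 2.576 (two-sided α = 0.01); z_β = 1.036 (power 85% → β = 0.15).
n = (3.612 × 13.8 / 8.74)² = 32.53
Round up: n = 33.

33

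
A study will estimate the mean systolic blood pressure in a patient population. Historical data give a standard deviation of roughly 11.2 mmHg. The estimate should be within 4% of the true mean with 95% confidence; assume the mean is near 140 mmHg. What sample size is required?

For a mean, the margin of error is E = z·σ/√n, so n = (zσ/E)².
At 95% confidence, z = 1.960.
E = 4% of 140 = 5.6 mmHg.
n = (1.960 × 11.2 / 5.6)² = 15.37
Round up: n = 16.

n = 16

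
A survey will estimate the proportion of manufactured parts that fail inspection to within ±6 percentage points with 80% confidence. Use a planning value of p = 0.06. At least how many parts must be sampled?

n = 26

For a proportion with margin E = 0.06 at 80% confidence, z = 1.282.
n = p̂(1−p̂)(z/E)² = 0.06 × 0.94 × (1.282/0.06)² = 25.75
Round up: n = 26.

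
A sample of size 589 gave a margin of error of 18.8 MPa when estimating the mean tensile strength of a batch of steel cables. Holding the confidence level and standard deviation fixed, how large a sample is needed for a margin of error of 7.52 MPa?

3682

Margin of error scales as 1/√n, so n₂ = n₁·(E₁/E₂)².
n₂ = 589 × (18.8/7.52)² = 589 × 6.25 = 3681.25
Round up: n₂ = 3682.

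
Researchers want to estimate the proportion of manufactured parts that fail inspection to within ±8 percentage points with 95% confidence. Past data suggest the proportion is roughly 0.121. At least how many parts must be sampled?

For a proportion with margin E = 0.08 at 95% confidence, z = 1.960.
n = p̂(1−p̂)(z/E)² = 0.121 × 0.879 × (1.960/0.08)² = 63.84
Round up: n = 64.

64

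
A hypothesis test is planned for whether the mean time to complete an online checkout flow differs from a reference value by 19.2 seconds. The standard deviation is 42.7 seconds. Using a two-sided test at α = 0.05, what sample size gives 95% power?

65

For a one-sample z-test, n = ((z_{α/2} + z_β)·σ/δ)².
z_{α/2} = 1.960 (two-sided α = 0.05); z_β = 1.645 (power 95% → β = 0.05).
n = (3.605 × 42.7 / 19.2)² = 64.28
Round up: n = 65.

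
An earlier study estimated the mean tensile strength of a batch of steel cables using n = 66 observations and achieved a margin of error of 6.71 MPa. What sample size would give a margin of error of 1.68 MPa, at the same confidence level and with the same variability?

Margin of error scales as 1/√n, so n₂ = n₁·(E₁/E₂)².
n₂ = 66 × (6.71/1.68)² = 66 × 15.95 = 1052.70
Round up: n₂ = 1053.

1053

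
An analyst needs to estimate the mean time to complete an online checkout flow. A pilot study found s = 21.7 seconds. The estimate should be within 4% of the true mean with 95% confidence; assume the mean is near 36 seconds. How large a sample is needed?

For a mean, the margin of error is E = z·σ/√n, so n = (zσ/E)².
At 95% confidence, z = 1.960.
E = 4% of 36 = 1.44 seconds.
n = (1.960 × 21.7 / 1.44)² = 872.38
Round up: n = 873.

873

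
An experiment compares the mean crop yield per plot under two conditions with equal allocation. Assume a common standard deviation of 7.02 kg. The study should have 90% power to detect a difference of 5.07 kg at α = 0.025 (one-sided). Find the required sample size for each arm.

For two equal groups, n per group = 2·((z_α + z_β)·σ/δ)².
z_α = 1.960; z_β = 1.282 (power 90%).
n = 2 × (3.242 × 7.02 / 5.07)² = 2 × 20.15 = 40.30
Round up: n = 41 per group.

41 per group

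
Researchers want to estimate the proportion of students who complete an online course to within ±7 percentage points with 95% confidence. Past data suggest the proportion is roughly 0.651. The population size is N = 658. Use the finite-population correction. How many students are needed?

141

For a proportion with margin E = 0.07 at 95% confidence, z = 1.960.
n = p̂(1−p̂)(z/E)² = 0.651 × 0.349 × (1.960/0.07)² = 178.12 — call this n₀.
Finite-population correction with N = 658: n = n₀ / (1 + (n₀−1)/N) = 178.12 / 1.269 = 140.36
Round up: n = 141.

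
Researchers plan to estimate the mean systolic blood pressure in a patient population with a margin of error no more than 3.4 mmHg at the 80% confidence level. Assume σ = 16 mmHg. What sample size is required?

For a mean, the margin of error is E = z·σ/√n, so n = (zσ/E)².
At 80% confidence, z = 1.282.
n = (1.282 × 16 / 3.4)² = 36.40
Round up: n = 37.

n = 37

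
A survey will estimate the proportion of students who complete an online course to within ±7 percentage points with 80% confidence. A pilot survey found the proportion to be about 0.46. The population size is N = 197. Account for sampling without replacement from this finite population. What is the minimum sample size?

n = 59

For a proportion with margin E = 0.07 at 80% confidence, z = 1.282.
n = p̂(1−p̂)(z/E)² = 0.46 × 0.54 × (1.282/0.07)² = 83.32 — call this n₀.
Finite-population correction with N = 197: n = n₀ / (1 + (n₀−1)/N) = 83.32 / 1.418 = 58.76
Round up: n = 59.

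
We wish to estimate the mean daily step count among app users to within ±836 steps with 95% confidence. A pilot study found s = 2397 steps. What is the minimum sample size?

n = 32

For a mean, the margin of error is E = z·σ/√n, so n = (zσ/E)².
At 95% confidence, z = 1.960.
n = (1.960 × 2397 / 836)² = 31.58
Round up: n = 32.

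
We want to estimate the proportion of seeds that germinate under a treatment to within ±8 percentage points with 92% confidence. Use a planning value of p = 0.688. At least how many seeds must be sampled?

For a proportion with margin E = 0.08 at 92% confidence, z = 1.751.
n = p̂(1−p̂)(z/E)² = 0.688 × 0.312 × (1.751/0.08)² = 102.83
Round up: n = 103.

103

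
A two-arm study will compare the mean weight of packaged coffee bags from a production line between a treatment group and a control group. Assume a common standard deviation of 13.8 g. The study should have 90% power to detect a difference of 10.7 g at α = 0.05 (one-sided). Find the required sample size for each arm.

29 per group

For two equal groups, n per group = 2·((z_α + z_β)·σ/δ)².
z_α = 1.645; z_β = 1.282 (power 90%).
n = 2 × (2.927 × 13.8 / 10.7)² = 2 × 14.25 = 28.50
Round up: n = 29 per group.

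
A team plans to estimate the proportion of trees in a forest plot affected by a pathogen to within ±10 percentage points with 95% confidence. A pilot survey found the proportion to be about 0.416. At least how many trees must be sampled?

94

For a proportion with margin E = 0.1 at 95% confidence, z = 1.960.
n = p̂(1−p̂)(z/E)² = 0.416 × 0.584 × (1.960/0.1)² = 93.33
Round up: n = 94.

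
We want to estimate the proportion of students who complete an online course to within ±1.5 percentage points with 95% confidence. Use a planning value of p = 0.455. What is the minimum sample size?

n = 4234

For a proportion with margin E = 0.015 at 95% confidence, z = 1.960.
n = p̂(1−p̂)(z/E)² = 0.455 × 0.545 × (1.960/0.015)² = 4233.87
Round up: n = 4234.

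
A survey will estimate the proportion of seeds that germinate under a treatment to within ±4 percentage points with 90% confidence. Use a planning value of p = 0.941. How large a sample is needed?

For a proportion with margin E = 0.04 at 90% confidence, z = 1.645.
n = p̂(1−p̂)(z/E)² = 0.941 × 0.059 × (1.645/0.04)² = 93.90
Round up: n = 94.

94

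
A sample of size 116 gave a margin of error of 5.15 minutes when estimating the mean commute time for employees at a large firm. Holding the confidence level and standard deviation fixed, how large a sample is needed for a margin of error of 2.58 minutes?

463

Margin of error scales as 1/√n, so n₂ = n₁·(E₁/E₂)².
n₂ = 116 × (5.15/2.58)² = 116 × 3.985 = 462.26
Round up: n₂ = 463.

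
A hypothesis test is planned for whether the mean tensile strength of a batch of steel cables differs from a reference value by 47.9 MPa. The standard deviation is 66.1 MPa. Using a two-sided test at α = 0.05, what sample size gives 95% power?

25

For a one-sample z-test, n = ((z_{α/2} + z_β)·σ/δ)².
z_{α/2} = 1.960 (two-sided α = 0.05); z_β = 1.645 (power 95% → β = 0.05).
n = (3.605 × 66.1 / 47.9)² = 24.75
Round up: n = 25.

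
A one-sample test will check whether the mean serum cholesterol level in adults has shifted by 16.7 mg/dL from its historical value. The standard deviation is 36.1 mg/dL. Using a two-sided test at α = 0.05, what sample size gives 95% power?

For a one-sample z-test, n = ((z_{α/2} + z_β)·σ/δ)².
z_{α/2} = 1.960 (two-sided α = 0.05); z_β = 1.645 (power 95% → β = 0.05).
n = (3.605 × 36.1 / 16.7)² = 60.73
Round up: n = 61.

n = 61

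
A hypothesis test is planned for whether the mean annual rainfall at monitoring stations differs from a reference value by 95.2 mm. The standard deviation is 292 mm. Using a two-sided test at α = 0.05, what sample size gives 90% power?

n = 99

For a one-sample z-test, n = ((z_{α/2} + z_β)·σ/δ)².
z_{α/2} = 1.960 (two-sided α = 0.05); z_β = 1.282 (power 90% → β = 0.1).
n = (3.242 × 292 / 95.2)² = 98.88
Round up: n = 99.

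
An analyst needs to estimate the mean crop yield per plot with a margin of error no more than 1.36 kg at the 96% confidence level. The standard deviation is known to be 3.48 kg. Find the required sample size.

For a mean, the margin of error is E = z·σ/√n, so n = (zσ/E)².
At 96% confidence, z = 2.054.
n = (2.054 × 3.48 / 1.36)² = 27.62
Round up: n = 28.

n = 28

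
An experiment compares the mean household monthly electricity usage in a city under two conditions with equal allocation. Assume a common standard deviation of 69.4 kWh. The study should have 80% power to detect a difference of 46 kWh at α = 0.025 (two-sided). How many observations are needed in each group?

For two equal groups, n per group = 2·((z_{α/2} + z_β)·σ/δ)².
z_{α/2} = 2.241; z_β = 0.842 (power 80%).
n = 2 × (3.083 × 69.4 / 46)² = 2 × 21.63 = 43.26
Round up: n = 44 per group.

44 per group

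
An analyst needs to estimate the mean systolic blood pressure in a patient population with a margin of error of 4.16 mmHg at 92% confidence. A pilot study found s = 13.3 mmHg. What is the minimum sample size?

For a mean, the margin of error is E = z·σ/√n, so n = (zσ/E)².
At 92% confidence, z = 1.751.
n = (1.751 × 13.3 / 4.16)² = 31.34
Round up: n = 32.

32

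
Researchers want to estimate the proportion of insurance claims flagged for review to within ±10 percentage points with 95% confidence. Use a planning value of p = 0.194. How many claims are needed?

For a proportion with margin E = 0.1 at 95% confidence, z = 1.960.
n = p̂(1−p̂)(z/E)² = 0.194 × 0.806 × (1.960/0.1)² = 60.07
Round up: n = 61.

61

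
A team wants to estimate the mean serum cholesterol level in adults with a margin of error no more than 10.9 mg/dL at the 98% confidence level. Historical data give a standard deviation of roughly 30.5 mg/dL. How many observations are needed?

43

For a mean, the margin of error is E = z·σ/√n, so n = (zσ/E)².
At 98% confidence, z = 2.326.
n = (2.326 × 30.5 / 10.9)² = 42.36
Round up: n = 43.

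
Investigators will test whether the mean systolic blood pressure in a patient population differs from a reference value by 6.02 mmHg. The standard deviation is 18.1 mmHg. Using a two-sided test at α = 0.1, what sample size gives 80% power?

For a one-sample z-test, n = ((z_{α/2} + z_β)·σ/δ)².
z_{α/2} = 1.645 (two-sided α = 0.1); z_β = 0.842 (power 80% → β = 0.2).
n = (2.487 × 18.1 / 6.02)² = 55.91
Round up: n = 56.

56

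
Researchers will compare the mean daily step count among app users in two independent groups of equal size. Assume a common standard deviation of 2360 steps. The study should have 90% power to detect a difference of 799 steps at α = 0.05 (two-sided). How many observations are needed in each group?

For two equal groups, n per group = 2·((z_{α/2} + z_β)·σ/δ)².
z_{α/2} = 1.960; z_β = 1.282 (power 90%).
n = 2 × (3.242 × 2360 / 799)² = 2 × 91.70 = 183.40
Round up: n = 184 per group.

184 per group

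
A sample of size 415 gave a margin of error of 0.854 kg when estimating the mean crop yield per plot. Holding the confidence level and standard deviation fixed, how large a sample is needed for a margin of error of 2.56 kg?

47

Margin of error scales as 1/√n, so n₂ = n₁·(E₁/E₂)².
n₂ = 415 × (0.854/2.56)² = 415 × 0.1113 = 46.19
Round up: n₂ = 47.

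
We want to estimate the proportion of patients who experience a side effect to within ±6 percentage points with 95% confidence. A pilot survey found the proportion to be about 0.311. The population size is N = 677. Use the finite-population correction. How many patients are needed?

For a proportion with margin E = 0.06 at 95% confidence, z = 1.960.
n = p̂(1−p̂)(z/E)² = 0.311 × 0.689 × (1.960/0.06)² = 228.66 — call this n₀.
Finite-population correction with N = 677: n = n₀ / (1 + (n₀−1)/N) = 228.66 / 1.336 = 171.15
Round up: n = 172.

172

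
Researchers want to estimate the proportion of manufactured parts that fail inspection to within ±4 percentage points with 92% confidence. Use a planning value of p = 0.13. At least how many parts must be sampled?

217

For a proportion with margin E = 0.04 at 92% confidence, z = 1.751.
n = p̂(1−p̂)(z/E)² = 0.13 × 0.87 × (1.751/0.04)² = 216.73
Round up: n = 217.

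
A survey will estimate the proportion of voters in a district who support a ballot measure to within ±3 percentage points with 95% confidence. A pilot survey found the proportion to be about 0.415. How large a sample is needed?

1037

For a proportion with margin E = 0.03 at 95% confidence, z = 1.960.
n = p̂(1−p̂)(z/E)² = 0.415 × 0.585 × (1.960/0.03)² = 1036.27
Round up: n = 1037.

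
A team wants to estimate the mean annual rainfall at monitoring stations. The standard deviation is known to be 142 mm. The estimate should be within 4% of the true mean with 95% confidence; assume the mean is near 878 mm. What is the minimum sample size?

63

For a mean, the margin of error is E = z·σ/√n, so n = (zσ/E)².
At 95% confidence, z = 1.960.
E = 4% of 878 = 35.12 mm.
n = (1.960 × 142 / 35.12)² = 62.80
Round up: n = 63.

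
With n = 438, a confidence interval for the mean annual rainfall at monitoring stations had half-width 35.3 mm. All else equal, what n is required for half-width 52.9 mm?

Margin of error scales as 1/√n, so n₂ = n₁·(E₁/E₂)².
n₂ = 438 × (35.3/52.9)² = 438 × 0.4453 = 195.04
Round up: n₂ = 196.

196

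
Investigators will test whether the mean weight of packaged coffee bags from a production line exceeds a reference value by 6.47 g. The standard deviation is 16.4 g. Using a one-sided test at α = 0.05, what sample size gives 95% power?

For a one-sample z-test, n = ((z_α + z_β)·σ/δ)².
z_α = 1.645 (one-sided α = 0.05); z_β = 1.645 (power 95% → β = 0.05).
n = (3.290 × 16.4 / 6.47)² = 69.55
Round up: n = 70.

70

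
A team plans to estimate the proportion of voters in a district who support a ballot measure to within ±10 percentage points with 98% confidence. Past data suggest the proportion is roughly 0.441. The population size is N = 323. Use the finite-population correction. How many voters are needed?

For a proportion with margin E = 0.1 at 98% confidence, z = 2.326.
n = p̂(1−p̂)(z/E)² = 0.441 × 0.559 × (2.326/0.1)² = 133.37 — call this n₀.
Finite-population correction with N = 323: n = n₀ / (1 + (n₀−1)/N) = 133.37 / 1.41 = 94.59
Round up: n = 95.

95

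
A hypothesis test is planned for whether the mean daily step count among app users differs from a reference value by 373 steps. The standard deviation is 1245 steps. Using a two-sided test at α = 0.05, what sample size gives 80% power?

For a one-sample z-test, n = ((z_{α/2} + z_β)·σ/δ)².
z_{α/2} = 1.960 (two-sided α = 0.05); z_β = 0.842 (power 80% → β = 0.2).
n = (2.802 × 1245 / 373)² = 87.47
Round up: n = 88.

88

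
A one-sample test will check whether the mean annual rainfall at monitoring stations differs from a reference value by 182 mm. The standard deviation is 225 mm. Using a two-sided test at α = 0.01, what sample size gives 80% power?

For a one-sample z-test, n = ((z_{α/2} + z_β)·σ/δ)².
z_{α/2} = 2.576 (two-sided α = 0.01); z_β = 0.842 (power 80% → β = 0.2).
n = (3.418 × 225 / 182)² = 17.86
Round up: n = 18.

18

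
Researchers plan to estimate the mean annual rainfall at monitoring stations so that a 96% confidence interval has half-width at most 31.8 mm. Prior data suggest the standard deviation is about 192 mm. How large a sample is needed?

154

For a mean, the margin of error is E = z·σ/√n, so n = (zσ/E)².
At 96% confidence, z = 2.054.
n = (2.054 × 192 / 31.8)² = 153.80
Round up: n = 154.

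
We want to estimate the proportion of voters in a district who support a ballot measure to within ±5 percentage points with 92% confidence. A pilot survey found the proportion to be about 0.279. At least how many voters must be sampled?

247

For a proportion with margin E = 0.05 at 92% confidence, z = 1.751.
n = p̂(1−p̂)(z/E)² = 0.279 × 0.721 × (1.751/0.05)² = 246.70
Round up: n = 247.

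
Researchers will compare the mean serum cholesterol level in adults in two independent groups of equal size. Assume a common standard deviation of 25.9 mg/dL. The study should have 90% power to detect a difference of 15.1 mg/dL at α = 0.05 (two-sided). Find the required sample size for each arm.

For two equal groups, n per group = 2·((z_{α/2} + z_β)·σ/δ)².
z_{α/2} = 1.960; z_β = 1.282 (power 90%).
n = 2 × (3.242 × 25.9 / 15.1)² = 2 × 30.92 = 61.84
Round up: n = 62 per group.

62 per group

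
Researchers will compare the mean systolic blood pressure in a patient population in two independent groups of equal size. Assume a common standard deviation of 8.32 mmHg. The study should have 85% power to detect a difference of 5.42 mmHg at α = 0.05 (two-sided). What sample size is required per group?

43 per group

For two equal groups, n per group = 2·((z_{α/2} + z_β)·σ/δ)².
z_{α/2} = 1.960; z_β = 1.036 (power 85%).
n = 2 × (2.996 × 8.32 / 5.42)² = 2 × 21.15 = 42.30
Round up: n = 43 per group.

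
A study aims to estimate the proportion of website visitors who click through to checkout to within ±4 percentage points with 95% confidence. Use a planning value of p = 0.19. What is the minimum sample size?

n = 370

For a proportion with margin E = 0.04 at 95% confidence, z = 1.960.
n = p̂(1−p̂)(z/E)² = 0.19 × 0.81 × (1.960/0.04)² = 369.51
Round up: n = 370.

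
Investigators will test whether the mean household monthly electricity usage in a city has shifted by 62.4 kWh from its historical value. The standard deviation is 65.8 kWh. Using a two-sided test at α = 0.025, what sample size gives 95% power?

For a one-sample z-test, n = ((z_{α/2} + z_β)·σ/δ)².
z_{α/2} = 2.241 (two-sided α = 0.025); z_β = 1.645 (power 95% → β = 0.05).
n = (3.886 × 65.8 / 62.4)² = 16.79
Round up: n = 17.

17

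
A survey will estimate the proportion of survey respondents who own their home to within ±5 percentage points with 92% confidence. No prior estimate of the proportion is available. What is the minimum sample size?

For a proportion with margin E = 0.05 at 92% confidence, z = 1.751.
With no prior estimate, use p = 0.5, which maximizes p(1−p) at 0.25.
n = 0.25 × (z/E)² = 0.25 × (1.751/0.05)² = 306.60
Round up: n = 307.

307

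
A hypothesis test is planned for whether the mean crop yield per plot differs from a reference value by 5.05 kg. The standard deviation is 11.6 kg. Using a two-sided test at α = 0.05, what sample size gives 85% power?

For a one-sample z-test, n = ((z_{α/2} + z_β)·σ/δ)².
z_{α/2} = 1.960 (two-sided α = 0.05); z_β = 1.036 (power 85% → β = 0.15).
n = (2.996 × 11.6 / 5.05)² = 47.36
Round up: n = 48.

n = 48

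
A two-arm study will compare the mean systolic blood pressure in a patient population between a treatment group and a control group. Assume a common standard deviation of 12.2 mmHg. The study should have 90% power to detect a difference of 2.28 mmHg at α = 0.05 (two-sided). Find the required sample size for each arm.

For two equal groups, n per group = 2·((z_{α/2} + z_β)·σ/δ)².
z_{α/2} = 1.960; z_β = 1.282 (power 90%).
n = 2 × (3.242 × 12.2 / 2.28)² = 2 × 300.94 = 601.88
Round up: n = 602 per group.

602 per group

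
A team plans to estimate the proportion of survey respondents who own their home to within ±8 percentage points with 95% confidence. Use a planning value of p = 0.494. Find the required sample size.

For a proportion with margin E = 0.08 at 95% confidence, z = 1.960.
n = p̂(1−p̂)(z/E)² = 0.494 × 0.506 × (1.960/0.08)² = 150.04
Round up: n = 151.

n = 151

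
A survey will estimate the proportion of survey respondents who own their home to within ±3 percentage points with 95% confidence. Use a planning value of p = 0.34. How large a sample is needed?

For a proportion with margin E = 0.03 at 95% confidence, z = 1.960.
n = p̂(1−p̂)(z/E)² = 0.34 × 0.66 × (1.960/0.03)² = 957.84
Round up: n = 958.

958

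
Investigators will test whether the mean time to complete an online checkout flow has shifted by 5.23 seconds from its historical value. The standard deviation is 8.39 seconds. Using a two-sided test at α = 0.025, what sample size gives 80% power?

For a one-sample z-test, n = ((z_{α/2} + z_β)·σ/δ)².
z_{α/2} = 2.241 (two-sided α = 0.025); z_β = 0.842 (power 80% → β = 0.2).
n = (3.083 × 8.39 / 5.23)² = 24.46
Round up: n = 25.

n = 25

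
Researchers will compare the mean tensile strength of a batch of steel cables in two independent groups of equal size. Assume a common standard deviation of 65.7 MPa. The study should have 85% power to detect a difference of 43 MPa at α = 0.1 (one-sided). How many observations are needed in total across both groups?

For two equal groups, n per group = 2·((z_α + z_β)·σ/δ)².
z_α = 1.282; z_β = 1.036 (power 85%).
n = 2 × (2.318 × 65.7 / 43)² = 2 × 12.54 = 25.08
Round up: n = 26 per group.
Total across both groups: 2 × 26 = 52.

52 total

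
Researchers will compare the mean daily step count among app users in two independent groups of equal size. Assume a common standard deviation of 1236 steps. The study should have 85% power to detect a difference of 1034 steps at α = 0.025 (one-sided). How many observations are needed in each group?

For two equal groups, n per group = 2·((z_α + z_β)·σ/δ)².
z_α = 1.960; z_β = 1.036 (power 85%).
n = 2 × (2.996 × 1236 / 1034)² = 2 × 12.83 = 25.66
Round up: n = 26 per group.

26 per group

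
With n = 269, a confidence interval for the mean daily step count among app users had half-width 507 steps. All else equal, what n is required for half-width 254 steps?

Margin of error scales as 1/√n, so n₂ = n₁·(E₁/E₂)².
n₂ = 269 × (507/254)² = 269 × 3.984 = 1071.70
Round up: n₂ = 1072.

n = 1072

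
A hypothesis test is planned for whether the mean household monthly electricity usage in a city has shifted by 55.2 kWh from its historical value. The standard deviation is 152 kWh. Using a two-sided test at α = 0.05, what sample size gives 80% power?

60

For a one-sample z-test, n = ((z_{α/2} + z_β)·σ/δ)².
z_{α/2} = 1.960 (two-sided α = 0.05); z_β = 0.842 (power 80% → β = 0.2).
n = (2.802 × 152 / 55.2)² = 59.53
Round up: n = 60.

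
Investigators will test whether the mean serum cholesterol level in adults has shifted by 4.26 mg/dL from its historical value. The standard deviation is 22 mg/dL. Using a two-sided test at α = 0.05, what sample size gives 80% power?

For a one-sample z-test, n = ((z_{α/2} + z_β)·σ/δ)².
z_{α/2} = 1.960 (two-sided α = 0.05); z_β = 0.842 (power 80% → β = 0.2).
n = (2.802 × 22 / 4.26)² = 209.39
Round up: n = 210.

210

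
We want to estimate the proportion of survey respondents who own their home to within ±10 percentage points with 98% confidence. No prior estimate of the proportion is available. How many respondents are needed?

For a proportion with margin E = 0.1 at 98% confidence, z = 2.326.
With no prior estimate, use p = 0.5, which maximizes p(1−p) at 0.25.
n = 0.25 × (z/E)² = 0.25 × (2.326/0.1)² = 135.26
Round up: n = 136.

136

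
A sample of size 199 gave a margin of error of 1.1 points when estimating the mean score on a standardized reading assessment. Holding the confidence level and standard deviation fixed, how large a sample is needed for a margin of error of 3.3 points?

Margin of error scales as 1/√n, so n₂ = n₁·(E₁/E₂)².
n₂ = 199 × (1.1/3.3)² = 199 × 0.1111 = 22.11
Round up: n₂ = 23.

23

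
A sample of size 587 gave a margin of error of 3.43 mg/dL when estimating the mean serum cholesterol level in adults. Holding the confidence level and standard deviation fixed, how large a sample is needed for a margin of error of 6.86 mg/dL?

Margin of error scales as 1/√n, so n₂ = n₁·(E₁/E₂)².
n₂ = 587 × (3.43/6.86)² = 587 × 0.25 = 146.75
Round up: n₂ = 147.

n = 147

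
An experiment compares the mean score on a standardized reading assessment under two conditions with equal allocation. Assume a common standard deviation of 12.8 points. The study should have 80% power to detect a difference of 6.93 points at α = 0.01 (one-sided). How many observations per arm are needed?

69 per group

For two equal groups, n per group = 2·((z_α + z_β)·σ/δ)².
z_α = 2.326; z_β = 0.842 (power 80%).
n = 2 × (3.168 × 12.8 / 6.93)² = 2 × 34.24 = 68.48
Round up: n = 69 per group.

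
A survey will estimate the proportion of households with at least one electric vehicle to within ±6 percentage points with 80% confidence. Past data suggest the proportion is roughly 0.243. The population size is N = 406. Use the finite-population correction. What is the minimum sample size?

70

For a proportion with margin E = 0.06 at 80% confidence, z = 1.282.
n = p̂(1−p̂)(z/E)² = 0.243 × 0.757 × (1.282/0.06)² = 83.98 — call this n₀.
Finite-population correction with N = 406: n = n₀ / (1 + (n₀−1)/N) = 83.98 / 1.204 = 69.75
Round up: n = 70.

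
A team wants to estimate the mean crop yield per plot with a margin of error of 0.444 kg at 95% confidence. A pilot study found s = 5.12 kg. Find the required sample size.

For a mean, the margin of error is E = z·σ/√n, so n = (zσ/E)².
At 95% confidence, z = 1.960.
n = (1.960 × 5.12 / 0.444)² = 510.84
Round up: n = 511.

511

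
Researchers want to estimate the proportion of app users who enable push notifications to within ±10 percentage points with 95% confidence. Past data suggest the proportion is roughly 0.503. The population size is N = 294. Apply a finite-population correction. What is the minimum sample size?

For a proportion with margin E = 0.1 at 95% confidence, z = 1.960.
n = p̂(1−p̂)(z/E)² = 0.503 × 0.497 × (1.960/0.1)² = 96.04 — call this n₀.
Finite-population correction with N = 294: n = n₀ / (1 + (n₀−1)/N) = 96.04 / 1.323 = 72.59
Round up: n = 73.

73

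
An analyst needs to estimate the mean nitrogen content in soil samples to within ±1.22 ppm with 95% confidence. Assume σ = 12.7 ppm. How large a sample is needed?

417

For a mean, the margin of error is E = z·σ/√n, so n = (zσ/E)².
At 95% confidence, z = 1.960.
n = (1.960 × 12.7 / 1.22)² = 416.29
Round up: n = 417.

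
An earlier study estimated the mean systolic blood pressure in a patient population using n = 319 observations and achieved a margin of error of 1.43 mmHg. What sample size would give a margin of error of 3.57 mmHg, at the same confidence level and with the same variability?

Margin of error scales as 1/√n, so n₂ = n₁·(E₁/E₂)².
n₂ = 319 × (1.43/3.57)² = 319 × 0.1604 = 51.17
Round up: n₂ = 52.

52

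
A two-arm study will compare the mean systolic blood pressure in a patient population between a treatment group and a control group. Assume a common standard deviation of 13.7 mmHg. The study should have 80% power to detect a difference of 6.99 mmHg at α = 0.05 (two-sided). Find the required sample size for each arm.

For two equal groups, n per group = 2·((z_{α/2} + z_β)·σ/δ)².
z_{α/2} = 1.960; z_β = 0.842 (power 80%).
n = 2 × (2.802 × 13.7 / 6.99)² = 2 × 30.16 = 60.32
Round up: n = 61 per group.

61 per group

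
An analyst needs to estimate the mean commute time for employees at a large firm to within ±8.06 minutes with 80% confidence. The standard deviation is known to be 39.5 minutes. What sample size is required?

For a mean, the margin of error is E = z·σ/√n, so n = (zσ/E)².
At 80% confidence, z = 1.282.
n = (1.282 × 39.5 / 8.06)² = 39.47
Round up: n = 40.

40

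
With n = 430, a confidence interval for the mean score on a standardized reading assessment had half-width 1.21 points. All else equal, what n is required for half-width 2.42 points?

n = 108

Margin of error scales as 1/√n, so n₂ = n₁·(E₁/E₂)².
n₂ = 430 × (1.21/2.42)² = 430 × 0.25 = 107.50
Round up: n₂ = 108.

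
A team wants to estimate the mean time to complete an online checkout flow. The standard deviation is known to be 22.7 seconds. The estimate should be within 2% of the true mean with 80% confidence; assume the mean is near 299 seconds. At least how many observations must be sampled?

For a mean, the margin of error is E = z·σ/√n, so n = (zσ/E)².
At 80% confidence, z = 1.282.
E = 2% of 299 = 5.98 seconds.
n = (1.282 × 22.7 / 5.98)² = 23.68
Round up: n = 24.

24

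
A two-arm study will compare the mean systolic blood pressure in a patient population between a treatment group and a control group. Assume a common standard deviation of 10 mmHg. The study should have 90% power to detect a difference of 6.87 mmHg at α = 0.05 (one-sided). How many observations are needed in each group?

For two equal groups, n per group = 2·((z_α + z_β)·σ/δ)².
z_α = 1.645; z_β = 1.282 (power 90%).
n = 2 × (2.927 × 10 / 6.87)² = 2 × 18.15 = 36.30
Round up: n = 37 per group.

37 per group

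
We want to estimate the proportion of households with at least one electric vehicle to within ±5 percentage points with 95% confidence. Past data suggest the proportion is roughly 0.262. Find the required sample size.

n = 298

For a proportion with margin E = 0.05 at 95% confidence, z = 1.960.
n = p̂(1−p̂)(z/E)² = 0.262 × 0.738 × (1.960/0.05)² = 297.12
Round up: n = 298.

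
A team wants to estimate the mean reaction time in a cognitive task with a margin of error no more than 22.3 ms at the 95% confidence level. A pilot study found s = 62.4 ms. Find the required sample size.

31

For a mean, the margin of error is E = z·σ/√n, so n = (zσ/E)².
At 95% confidence, z = 1.960.
n = (1.960 × 62.4 / 22.3)² = 30.08
Round up: n = 31.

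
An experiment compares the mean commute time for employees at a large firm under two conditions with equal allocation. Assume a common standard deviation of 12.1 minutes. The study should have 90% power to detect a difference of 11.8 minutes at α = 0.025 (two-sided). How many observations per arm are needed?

27 per group

For two equal groups, n per group = 2·((z_{α/2} + z_β)·σ/δ)².
z_{α/2} = 2.241; z_β = 1.282 (power 90%).
n = 2 × (3.523 × 12.1 / 11.8)² = 2 × 13.05 = 26.10
Round up: n = 27 per group.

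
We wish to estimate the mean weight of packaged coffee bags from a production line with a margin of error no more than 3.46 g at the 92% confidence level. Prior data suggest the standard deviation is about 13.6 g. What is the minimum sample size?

For a mean, the margin of error is E = z·σ/√n, so n = (zσ/E)².
At 92% confidence, z = 1.751.
n = (1.751 × 13.6 / 3.46)² = 47.37
Round up: n = 48.

48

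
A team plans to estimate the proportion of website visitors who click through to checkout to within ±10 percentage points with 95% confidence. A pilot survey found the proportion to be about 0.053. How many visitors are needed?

For a proportion with margin E = 0.1 at 95% confidence, z = 1.960.
n = p̂(1−p̂)(z/E)² = 0.053 × 0.947 × (1.960/0.1)² = 19.28
Round up: n = 20.

20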